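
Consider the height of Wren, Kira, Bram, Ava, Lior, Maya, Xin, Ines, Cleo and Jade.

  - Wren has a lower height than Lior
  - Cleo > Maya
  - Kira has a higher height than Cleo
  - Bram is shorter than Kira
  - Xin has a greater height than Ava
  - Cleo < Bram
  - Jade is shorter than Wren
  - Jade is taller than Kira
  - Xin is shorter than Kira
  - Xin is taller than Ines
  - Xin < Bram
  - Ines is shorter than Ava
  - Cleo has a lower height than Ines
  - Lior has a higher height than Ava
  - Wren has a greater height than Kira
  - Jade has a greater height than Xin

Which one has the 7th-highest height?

Ava

Piecing the relations together gives one ordering: Maya < Cleo < Ines < Ava < Xin < Bram < Kira < Jade < Wren < Lior.
The 7th largest is Ava.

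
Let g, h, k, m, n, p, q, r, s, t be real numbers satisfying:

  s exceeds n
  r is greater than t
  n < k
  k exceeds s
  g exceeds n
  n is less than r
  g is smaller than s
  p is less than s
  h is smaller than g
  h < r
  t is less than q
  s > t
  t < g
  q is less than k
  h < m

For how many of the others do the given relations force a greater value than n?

4

The elements the relations force above n are r, g, s, k — no chain reaches any other.
That is 4.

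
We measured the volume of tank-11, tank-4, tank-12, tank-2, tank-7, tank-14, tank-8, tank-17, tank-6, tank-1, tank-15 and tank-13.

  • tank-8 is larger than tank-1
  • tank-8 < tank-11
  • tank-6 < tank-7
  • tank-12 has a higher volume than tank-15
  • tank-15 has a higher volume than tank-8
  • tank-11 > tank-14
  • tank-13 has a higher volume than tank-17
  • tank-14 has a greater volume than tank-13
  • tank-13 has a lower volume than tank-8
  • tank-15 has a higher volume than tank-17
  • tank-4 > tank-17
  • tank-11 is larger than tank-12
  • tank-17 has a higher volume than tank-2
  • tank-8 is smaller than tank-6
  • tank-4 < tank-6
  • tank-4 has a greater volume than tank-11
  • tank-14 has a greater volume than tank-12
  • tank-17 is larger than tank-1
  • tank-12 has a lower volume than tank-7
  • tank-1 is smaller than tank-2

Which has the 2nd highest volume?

Piecing the relations together gives one ordering: tank-1 < tank-2 < tank-17 < tank-13 < tank-8 < tank-15 < tank-12 < tank-14 < tank-11 < tank-4 < tank-6 < tank-7.
The 2nd largest is tank-6.

tank-6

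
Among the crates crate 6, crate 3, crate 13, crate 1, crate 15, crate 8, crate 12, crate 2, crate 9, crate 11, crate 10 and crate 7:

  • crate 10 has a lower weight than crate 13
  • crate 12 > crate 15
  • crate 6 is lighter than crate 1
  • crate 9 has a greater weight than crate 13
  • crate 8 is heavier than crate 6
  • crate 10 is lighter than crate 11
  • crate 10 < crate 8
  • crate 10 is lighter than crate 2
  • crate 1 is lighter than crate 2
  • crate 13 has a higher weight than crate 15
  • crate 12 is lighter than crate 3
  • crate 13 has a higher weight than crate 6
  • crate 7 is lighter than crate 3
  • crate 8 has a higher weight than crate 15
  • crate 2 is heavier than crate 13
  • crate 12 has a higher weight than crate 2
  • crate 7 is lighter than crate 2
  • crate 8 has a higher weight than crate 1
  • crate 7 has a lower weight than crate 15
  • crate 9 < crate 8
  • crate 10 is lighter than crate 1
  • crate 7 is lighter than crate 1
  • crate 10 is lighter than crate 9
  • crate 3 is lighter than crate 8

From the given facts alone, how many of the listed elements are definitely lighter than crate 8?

10

From crate 8 the given relations immediately reach crate 10, crate 6, crate 1, crate 15, crate 9, crate 3.
From those, crate 7, crate 13, crate 12 — 9 in total.
From those, crate 2 — 10 in total.
No other element is forced below crate 8 by the given relations, so the count is 10.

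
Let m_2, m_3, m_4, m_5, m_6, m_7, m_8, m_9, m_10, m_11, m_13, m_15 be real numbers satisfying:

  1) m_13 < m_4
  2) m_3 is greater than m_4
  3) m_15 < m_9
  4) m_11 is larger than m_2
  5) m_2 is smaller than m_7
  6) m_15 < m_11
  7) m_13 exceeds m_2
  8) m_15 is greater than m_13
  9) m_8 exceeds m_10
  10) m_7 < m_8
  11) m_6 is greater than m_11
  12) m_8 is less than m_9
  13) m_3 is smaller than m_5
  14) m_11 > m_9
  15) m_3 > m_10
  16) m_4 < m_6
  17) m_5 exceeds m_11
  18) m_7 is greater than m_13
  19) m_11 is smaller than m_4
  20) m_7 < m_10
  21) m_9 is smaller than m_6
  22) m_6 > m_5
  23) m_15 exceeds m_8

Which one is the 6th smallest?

m_15

The consecutive relations fix a unique order: m_2 < m_13 < m_7 < m_10 < m_8 < m_15 < m_9 < m_11 < m_4 < m_3 < m_5 < m_6.
Counting 6 from the smallest end gives m_15.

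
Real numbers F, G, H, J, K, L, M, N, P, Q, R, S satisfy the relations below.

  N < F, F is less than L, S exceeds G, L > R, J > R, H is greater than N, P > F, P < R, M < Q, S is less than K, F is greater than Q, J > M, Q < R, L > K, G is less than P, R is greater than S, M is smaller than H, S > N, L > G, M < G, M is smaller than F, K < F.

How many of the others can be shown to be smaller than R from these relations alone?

Directly below R: Q, S, P.
One step further: N, M, G, F (7 so far).
One step further: K (8 so far).
Nothing else is reachable below R; 8 in all.

8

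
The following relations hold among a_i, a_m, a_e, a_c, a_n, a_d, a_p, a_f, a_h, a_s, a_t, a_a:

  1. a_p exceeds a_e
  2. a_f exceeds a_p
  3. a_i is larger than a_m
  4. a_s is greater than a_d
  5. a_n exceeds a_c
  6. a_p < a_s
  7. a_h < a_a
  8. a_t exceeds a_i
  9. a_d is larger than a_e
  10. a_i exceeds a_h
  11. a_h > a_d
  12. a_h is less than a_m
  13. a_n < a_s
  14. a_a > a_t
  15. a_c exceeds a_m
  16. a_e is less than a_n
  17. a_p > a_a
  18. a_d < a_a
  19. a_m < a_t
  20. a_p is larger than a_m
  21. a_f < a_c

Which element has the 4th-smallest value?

a_m

Piecing the relations together gives one ordering: a_e < a_d < a_h < a_m < a_i < a_t < a_a < a_p < a_f < a_c < a_n < a_s.
The 4th smallest is a_m.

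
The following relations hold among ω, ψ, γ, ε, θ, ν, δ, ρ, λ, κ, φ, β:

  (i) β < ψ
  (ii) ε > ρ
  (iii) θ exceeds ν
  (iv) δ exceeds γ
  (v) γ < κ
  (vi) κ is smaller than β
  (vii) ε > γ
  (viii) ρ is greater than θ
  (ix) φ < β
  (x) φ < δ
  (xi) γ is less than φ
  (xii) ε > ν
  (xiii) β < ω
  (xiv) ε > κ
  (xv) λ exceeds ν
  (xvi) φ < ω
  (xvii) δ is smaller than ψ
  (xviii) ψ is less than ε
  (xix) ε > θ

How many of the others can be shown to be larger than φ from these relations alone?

5

Directly above φ: β, δ, ω.
One step further: ψ (4 so far).
One step further: ε (5 so far).
Nothing else is reachable above φ; 5 in all.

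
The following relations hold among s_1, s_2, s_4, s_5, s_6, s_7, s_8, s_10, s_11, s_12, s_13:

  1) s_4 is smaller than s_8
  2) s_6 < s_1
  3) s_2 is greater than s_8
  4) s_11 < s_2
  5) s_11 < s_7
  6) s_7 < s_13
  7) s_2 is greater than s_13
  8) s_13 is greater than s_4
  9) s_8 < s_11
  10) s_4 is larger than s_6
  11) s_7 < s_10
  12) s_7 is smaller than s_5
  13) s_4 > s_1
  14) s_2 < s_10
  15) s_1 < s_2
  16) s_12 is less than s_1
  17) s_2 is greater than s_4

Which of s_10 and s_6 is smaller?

The relevant relations are s_6 < s_1; s_1 < s_4; s_4 < s_8; s_8 < s_11; s_11 < s_7; s_7 < s_13; s_13 < s_2; s_2 < s_10.
Chaining these gives s_6 < s_1 < s_4 < s_8 < s_11 < s_7 < s_13 < s_2 < s_10.
So s_6 < s_10; s_6 is the smaller of the two.

s_6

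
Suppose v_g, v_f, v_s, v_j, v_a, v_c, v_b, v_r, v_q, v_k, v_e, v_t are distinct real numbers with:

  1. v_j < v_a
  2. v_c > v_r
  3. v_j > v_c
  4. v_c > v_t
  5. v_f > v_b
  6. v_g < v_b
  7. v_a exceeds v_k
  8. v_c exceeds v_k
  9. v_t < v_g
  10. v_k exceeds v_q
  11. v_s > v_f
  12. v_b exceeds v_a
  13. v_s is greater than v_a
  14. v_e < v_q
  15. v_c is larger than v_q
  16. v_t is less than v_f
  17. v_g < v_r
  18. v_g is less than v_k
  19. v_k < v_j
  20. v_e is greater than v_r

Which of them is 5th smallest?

The consecutive relations fix a unique order: v_t < v_g < v_r < v_e < v_q < v_k < v_c < v_j < v_a < v_b < v_f < v_s.
The 5th smallest is v_q.

v_q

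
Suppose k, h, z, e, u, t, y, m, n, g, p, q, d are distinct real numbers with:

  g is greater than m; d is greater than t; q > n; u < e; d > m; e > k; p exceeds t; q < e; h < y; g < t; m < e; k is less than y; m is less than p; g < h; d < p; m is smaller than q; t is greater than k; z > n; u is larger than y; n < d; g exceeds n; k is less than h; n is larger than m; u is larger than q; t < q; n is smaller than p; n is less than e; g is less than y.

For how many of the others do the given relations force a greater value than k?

8

From k the given relations immediately reach t, h, y, e.
From those, q, d, u, p — 8 in total.
No other element is forced above k by the given relations, so the count is 8.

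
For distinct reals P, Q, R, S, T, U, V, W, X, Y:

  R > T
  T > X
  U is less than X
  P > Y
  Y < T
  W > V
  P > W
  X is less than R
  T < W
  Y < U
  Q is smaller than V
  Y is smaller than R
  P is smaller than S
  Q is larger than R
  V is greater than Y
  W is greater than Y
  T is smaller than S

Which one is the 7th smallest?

V

Chaining the given pairs: Y < U < X < T < R < Q < V < W < P < S.
Counting 7 from the smallest end gives V.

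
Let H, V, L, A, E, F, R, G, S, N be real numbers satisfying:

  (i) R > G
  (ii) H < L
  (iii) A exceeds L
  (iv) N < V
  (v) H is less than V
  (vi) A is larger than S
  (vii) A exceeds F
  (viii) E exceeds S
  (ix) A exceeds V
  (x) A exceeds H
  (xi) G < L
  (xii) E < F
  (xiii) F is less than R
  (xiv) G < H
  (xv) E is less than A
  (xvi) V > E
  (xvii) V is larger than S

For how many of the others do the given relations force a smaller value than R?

4

The elements the relations force below R are G, S, E, F — no chain reaches any other.
That is 4.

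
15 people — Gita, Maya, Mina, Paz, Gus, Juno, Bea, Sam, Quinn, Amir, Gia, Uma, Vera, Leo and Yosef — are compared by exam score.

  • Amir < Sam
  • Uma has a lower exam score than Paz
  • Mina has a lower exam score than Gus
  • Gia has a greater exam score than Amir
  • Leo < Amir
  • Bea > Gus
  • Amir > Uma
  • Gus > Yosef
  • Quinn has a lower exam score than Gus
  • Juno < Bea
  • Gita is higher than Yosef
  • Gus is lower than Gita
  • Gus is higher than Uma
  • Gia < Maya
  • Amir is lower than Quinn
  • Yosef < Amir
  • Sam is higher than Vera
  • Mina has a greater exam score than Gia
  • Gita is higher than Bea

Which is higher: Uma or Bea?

Link the given pairs in sequence: Uma < Amir; Amir < Gia; Gia < Mina; Mina < Gus; Gus < Bea.
Chaining these gives Uma < Amir < Gia < Mina < Gus < Bea.
So Uma < Bea; Bea is the higher of the two.

Bea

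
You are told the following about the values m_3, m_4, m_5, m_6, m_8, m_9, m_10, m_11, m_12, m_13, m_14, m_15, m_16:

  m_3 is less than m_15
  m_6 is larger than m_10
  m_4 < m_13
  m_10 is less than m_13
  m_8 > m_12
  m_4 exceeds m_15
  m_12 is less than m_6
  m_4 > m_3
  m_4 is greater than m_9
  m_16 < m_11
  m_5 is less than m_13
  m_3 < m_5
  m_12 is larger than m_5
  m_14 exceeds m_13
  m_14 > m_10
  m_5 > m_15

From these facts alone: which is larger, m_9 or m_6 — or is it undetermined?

Following every chain through m_9: above m_9 we get m_4, m_13, m_14.
m_6 is not reached, and no chain runs the other way from m_6 to m_9.
So the given relations leave the order of m_9 and m_6 undetermined.

undetermined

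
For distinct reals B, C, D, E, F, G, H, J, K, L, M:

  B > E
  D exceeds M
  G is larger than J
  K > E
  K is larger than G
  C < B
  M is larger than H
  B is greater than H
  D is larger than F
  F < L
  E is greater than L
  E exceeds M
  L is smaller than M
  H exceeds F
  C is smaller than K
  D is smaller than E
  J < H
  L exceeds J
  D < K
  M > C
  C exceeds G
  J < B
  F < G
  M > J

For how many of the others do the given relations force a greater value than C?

5

From C the given relations immediately reach M, B, K.
From those, D, E — 5 in total.
No other element is forced above C by the given relations, so the count is 5.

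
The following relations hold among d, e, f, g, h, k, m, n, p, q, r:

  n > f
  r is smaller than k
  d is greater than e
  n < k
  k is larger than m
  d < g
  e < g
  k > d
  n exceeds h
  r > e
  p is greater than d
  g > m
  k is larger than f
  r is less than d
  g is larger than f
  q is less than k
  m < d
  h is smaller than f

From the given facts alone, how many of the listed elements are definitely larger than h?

4

Directly above h: f, n.
One step further: g, k (4 so far).
Nothing else is reachable above h; 4 in all.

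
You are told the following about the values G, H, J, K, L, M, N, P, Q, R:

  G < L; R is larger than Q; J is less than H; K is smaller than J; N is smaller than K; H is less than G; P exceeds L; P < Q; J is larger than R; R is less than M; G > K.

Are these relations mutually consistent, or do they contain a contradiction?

Chaining the given relations yields J < H < G < L < P < Q < R, so J < R. But one relation states R < J. These cannot both hold.

inconsistent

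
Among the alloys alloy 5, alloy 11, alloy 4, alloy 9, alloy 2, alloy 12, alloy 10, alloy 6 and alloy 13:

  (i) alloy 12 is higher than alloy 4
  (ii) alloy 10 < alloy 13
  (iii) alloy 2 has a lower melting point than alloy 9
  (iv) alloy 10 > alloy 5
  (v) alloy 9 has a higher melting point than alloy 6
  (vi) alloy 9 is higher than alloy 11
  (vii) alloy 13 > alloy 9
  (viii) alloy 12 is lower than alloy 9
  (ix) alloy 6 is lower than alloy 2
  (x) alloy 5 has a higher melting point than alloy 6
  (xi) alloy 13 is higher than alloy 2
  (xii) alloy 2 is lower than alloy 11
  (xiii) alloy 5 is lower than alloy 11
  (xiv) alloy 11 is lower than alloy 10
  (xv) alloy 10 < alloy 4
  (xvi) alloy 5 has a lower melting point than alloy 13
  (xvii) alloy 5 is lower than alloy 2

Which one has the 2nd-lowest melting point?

alloy 5

Chaining the given pairs: alloy 6 < alloy 5 < alloy 2 < alloy 11 < alloy 10 < alloy 4 < alloy 12 < alloy 9 < alloy 13.
The 2nd smallest is alloy 5.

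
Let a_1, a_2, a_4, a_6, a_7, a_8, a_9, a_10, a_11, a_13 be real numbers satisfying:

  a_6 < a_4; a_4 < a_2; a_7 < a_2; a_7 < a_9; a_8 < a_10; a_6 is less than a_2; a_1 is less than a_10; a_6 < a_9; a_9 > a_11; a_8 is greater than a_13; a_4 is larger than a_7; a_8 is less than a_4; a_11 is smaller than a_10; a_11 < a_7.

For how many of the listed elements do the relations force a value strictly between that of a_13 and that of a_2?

Chaining upward from a_13 reaches: a_8, a_10, a_4.
Chaining downward from a_2 reaches: a_6, a_11, a_8, a_7, a_4.
Strictly between a_13 and a_2 are those in both lists: a_8, a_4 — 2 elements.

2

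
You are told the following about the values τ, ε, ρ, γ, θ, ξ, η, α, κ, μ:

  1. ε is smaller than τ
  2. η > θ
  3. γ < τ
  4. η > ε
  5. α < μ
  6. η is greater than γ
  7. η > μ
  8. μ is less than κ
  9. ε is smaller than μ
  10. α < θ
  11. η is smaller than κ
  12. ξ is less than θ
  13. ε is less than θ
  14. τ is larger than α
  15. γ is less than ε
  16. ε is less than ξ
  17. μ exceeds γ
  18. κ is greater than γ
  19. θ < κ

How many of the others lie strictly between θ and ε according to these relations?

The relations place ε below θ. An element lies strictly between them when it is forced above ε and also forced below θ.
Above ε: {τ, ξ, μ, η, κ}. Below θ: {α, γ, ξ}.
Intersection: {ξ} — 1.

1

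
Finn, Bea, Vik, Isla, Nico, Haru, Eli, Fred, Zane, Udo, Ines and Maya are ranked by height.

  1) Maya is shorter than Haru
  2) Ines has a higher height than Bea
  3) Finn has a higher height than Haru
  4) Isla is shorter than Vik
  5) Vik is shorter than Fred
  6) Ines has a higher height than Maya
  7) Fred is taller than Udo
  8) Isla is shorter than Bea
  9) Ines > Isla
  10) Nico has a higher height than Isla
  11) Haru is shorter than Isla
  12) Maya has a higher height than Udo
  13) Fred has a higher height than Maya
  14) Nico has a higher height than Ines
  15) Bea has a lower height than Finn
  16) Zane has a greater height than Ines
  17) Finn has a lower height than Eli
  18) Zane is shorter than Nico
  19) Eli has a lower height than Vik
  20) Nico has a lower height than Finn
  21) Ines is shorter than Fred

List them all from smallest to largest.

Udo < Maya < Haru < Isla < Bea < Ines < Zane < Nico < Finn < Eli < Vik < Fred

Each adjacent pair is fixed by a given relation: Udo < Maya; Maya < Haru; Haru < Isla; Isla < Bea; Bea < Ines; Ines < Zane; Zane < Nico; Nico < Finn; Finn < Eli; Eli < Vik; Vik < Fred. Chaining them end to end gives the full order.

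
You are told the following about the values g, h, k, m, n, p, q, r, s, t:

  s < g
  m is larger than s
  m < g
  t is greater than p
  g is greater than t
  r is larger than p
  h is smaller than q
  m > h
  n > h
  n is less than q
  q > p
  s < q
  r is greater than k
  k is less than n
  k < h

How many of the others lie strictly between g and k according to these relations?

The relations place k below g. An element lies strictly between them when it is forced above k and also forced below g.
Above k: {h, m, r, n, q}. Below g: {p, h, s, m, t}.
Intersection: {h, m} — 2.

2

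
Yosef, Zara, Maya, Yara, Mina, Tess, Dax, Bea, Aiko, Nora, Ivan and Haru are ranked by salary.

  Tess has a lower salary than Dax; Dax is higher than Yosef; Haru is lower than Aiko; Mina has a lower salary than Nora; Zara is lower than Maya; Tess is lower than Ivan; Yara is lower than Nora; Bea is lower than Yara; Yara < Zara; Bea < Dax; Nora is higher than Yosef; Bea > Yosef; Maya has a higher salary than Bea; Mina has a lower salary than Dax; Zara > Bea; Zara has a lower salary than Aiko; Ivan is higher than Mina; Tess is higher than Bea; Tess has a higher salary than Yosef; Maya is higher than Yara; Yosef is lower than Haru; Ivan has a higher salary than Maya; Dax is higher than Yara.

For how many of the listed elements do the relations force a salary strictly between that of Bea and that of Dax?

2

The relations place Bea below Dax. An element lies strictly between them when it is forced above Bea and also forced below Dax.
Above Bea: {Yara, Zara, Maya, Tess, Nora, Aiko, Ivan}. Below Dax: {Yosef, Yara, Mina, Tess}.
Intersection: {Yara, Tess} — 2.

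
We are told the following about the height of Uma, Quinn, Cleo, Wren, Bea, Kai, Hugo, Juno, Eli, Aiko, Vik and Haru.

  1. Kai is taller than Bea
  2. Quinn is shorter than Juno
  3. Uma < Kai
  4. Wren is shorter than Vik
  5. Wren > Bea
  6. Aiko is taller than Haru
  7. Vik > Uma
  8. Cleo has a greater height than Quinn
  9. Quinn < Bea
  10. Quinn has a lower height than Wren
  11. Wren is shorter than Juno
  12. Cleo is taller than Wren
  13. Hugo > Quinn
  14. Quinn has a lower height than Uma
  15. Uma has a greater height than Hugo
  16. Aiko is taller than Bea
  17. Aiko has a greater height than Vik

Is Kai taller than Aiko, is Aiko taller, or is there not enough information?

Following every chain through Aiko: below Aiko we get Quinn, Bea, Wren, Hugo, Uma, Haru, Vik.
Kai is not reached, and no chain runs the other way from Kai to Aiko.
So the given relations leave the order of Aiko and Kai undetermined.

undetermined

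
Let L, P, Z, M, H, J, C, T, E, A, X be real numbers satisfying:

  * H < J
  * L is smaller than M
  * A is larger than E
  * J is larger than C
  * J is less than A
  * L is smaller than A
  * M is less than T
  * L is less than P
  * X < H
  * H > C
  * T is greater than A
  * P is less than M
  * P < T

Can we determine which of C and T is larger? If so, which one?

T

Chaining the given relations: C < H < J < A < T.
So T is larger.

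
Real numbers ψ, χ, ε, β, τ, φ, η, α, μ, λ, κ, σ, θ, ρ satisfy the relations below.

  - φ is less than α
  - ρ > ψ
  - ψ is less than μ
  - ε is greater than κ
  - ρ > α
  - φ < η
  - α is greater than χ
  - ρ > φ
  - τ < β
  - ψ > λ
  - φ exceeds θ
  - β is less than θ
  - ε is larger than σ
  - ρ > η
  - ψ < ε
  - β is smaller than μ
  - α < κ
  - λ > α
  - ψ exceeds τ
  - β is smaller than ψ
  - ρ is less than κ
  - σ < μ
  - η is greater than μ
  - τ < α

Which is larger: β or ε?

Following the relations from β: β < θ < φ < α < λ < ψ < μ < η < ρ < κ < ε.
So β < ε; ε is the larger of the two.

ε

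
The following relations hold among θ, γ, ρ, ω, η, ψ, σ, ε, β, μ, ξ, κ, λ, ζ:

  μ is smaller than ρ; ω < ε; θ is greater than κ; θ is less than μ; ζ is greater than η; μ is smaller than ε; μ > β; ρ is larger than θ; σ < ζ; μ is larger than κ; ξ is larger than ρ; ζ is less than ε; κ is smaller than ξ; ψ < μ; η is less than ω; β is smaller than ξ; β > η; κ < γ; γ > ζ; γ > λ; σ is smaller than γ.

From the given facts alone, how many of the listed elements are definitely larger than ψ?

Directly above ψ: μ.
One step further: ρ, ε (3 so far).
One step further: ξ (4 so far).
Nothing else is reachable above ψ; 4 in all.

4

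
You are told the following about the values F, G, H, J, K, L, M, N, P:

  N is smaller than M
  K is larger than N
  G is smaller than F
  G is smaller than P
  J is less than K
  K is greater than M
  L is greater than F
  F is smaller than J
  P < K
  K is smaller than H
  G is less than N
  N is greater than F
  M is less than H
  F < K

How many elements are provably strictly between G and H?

6

Chaining upward from G reaches: F, J, N, L, M, P, K.
Chaining downward from H reaches: F, J, N, M, P, K.
Strictly between G and H are those in both lists: F, J, N, M, P, K — 6 elements.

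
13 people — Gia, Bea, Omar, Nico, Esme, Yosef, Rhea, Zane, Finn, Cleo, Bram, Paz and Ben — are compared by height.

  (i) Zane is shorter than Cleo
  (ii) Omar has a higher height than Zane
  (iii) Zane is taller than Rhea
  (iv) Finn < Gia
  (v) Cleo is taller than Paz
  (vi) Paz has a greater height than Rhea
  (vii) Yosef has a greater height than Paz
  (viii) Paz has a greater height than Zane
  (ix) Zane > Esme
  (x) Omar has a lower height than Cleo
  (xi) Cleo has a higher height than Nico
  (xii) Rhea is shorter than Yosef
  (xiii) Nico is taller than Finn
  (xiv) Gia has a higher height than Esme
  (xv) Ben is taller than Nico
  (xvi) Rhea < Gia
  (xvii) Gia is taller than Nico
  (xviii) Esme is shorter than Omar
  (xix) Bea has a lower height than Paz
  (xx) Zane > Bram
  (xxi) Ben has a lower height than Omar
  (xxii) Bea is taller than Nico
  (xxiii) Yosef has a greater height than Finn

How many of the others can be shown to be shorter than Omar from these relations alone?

From Omar the given relations immediately reach Esme, Ben, Zane.
From those, Nico, Bram, Rhea — 6 in total.
From those, Finn — 7 in total.
Nothing else is reachable below Omar; 7 in all.

7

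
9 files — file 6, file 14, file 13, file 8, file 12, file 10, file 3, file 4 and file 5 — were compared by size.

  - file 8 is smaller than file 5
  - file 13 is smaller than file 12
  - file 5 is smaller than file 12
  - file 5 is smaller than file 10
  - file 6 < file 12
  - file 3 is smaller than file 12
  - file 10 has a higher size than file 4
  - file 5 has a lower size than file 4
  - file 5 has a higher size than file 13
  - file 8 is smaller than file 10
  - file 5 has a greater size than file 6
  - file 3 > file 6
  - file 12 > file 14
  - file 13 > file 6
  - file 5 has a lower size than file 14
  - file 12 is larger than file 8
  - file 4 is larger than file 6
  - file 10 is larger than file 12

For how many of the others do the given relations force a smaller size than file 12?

From file 12 the given relations immediately reach file 6, file 13, file 8, file 3, file 5, file 14.
Nothing else is reachable below file 12; 6 in all.

6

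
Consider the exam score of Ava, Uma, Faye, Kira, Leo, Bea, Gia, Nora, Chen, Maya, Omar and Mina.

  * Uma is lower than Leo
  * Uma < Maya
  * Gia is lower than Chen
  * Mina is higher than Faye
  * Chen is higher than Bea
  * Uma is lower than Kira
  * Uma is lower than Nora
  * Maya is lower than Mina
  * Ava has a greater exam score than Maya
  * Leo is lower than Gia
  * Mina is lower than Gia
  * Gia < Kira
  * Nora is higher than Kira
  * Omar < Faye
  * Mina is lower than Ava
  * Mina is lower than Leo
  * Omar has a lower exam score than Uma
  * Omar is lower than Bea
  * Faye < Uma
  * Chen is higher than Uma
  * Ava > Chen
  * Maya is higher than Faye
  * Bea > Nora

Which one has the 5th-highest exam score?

Piecing the relations together gives one ordering: Omar < Faye < Uma < Maya < Mina < Leo < Gia < Kira < Nora < Bea < Chen < Ava.
Counting 5 from the largest end gives Kira.

Kira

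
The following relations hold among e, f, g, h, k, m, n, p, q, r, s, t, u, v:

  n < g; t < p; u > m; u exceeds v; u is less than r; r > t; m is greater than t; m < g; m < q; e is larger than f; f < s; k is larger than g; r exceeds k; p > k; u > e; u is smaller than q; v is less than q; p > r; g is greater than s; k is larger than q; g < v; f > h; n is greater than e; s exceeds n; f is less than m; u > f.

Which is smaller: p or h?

h < f and f < e give h < e.
Then e < n extends the chain to n.
Then n < s extends the chain to s.
Then s < g extends the chain to g.
With g < v: h < f < e < n < s < g < v.
Then v < u extends the chain to u.
Then u < q extends the chain to q.
With q < k: h < f < e < n < s < g < v < u < q < k.
Then k < r extends the chain to r.
Then r < p extends the chain to p.
So h < p; h is the smaller of the two.

h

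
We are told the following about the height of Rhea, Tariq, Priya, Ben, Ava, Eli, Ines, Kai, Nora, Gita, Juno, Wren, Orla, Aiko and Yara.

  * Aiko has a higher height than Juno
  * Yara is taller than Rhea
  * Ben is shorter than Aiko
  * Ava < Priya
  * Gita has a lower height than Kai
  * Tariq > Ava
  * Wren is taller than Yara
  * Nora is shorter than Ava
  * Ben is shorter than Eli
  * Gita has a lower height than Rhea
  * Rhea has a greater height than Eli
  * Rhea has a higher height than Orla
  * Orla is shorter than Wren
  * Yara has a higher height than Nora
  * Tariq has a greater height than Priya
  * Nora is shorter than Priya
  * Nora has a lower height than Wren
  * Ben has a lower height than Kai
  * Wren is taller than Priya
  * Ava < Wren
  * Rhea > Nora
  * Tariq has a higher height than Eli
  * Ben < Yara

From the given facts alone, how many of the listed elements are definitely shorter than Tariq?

The elements the relations force below Tariq are Ben, Nora, Eli, Ava, Priya — no chain reaches any other.
That is 5.

5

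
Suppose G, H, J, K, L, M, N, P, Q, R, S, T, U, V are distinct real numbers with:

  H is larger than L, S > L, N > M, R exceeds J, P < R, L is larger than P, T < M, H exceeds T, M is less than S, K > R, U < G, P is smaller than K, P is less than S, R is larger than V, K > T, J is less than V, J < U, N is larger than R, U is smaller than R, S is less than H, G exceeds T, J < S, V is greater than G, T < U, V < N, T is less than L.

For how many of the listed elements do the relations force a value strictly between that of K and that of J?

4

The relations place J below K. An element lies strictly between them when it is forced above J and also forced below K.
Above J: {U, G, V, R, N, S, H}. Below K: {T, U, G, P, V, R}.
Intersection: {U, G, V, R} — 4.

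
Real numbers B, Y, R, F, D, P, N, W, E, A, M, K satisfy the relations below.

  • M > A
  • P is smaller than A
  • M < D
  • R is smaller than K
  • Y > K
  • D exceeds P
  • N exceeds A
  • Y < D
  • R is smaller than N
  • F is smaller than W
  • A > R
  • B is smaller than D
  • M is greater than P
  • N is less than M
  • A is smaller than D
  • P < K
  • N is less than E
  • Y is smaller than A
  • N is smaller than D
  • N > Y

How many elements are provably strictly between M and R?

The relations place R below M. An element lies strictly between them when it is forced above R and also forced below M.
Above R: {K, Y, A, N, E, D}. Below M: {P, K, Y, A, N}.
Intersection: {K, Y, A, N} — 4.

4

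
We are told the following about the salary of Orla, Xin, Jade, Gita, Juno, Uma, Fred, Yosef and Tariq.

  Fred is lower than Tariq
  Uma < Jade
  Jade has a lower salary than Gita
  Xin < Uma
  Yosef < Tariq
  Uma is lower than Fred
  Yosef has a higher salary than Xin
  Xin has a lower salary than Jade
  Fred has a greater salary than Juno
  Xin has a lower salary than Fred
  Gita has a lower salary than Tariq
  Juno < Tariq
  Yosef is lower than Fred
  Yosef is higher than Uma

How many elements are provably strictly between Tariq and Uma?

The relations place Uma below Tariq. An element lies strictly between them when it is forced above Uma and also forced below Tariq.
Above Uma: {Yosef, Jade, Fred, Gita}. Below Tariq: {Juno, Xin, Yosef, Jade, Fred, Gita}.
Intersection: {Yosef, Jade, Fred, Gita} — 4.

4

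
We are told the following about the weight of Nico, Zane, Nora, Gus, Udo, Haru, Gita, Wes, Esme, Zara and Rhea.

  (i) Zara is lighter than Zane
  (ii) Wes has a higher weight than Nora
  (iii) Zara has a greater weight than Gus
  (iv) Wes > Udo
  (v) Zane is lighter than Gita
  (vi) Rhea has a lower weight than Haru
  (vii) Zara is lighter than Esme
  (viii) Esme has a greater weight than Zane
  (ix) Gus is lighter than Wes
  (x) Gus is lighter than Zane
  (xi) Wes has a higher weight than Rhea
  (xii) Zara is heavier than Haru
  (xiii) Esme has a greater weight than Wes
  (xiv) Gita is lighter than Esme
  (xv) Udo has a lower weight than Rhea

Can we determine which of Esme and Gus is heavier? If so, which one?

Chaining the given relations: Gus < Zara < Zane < Gita < Esme.
So Esme is heavier.

Esme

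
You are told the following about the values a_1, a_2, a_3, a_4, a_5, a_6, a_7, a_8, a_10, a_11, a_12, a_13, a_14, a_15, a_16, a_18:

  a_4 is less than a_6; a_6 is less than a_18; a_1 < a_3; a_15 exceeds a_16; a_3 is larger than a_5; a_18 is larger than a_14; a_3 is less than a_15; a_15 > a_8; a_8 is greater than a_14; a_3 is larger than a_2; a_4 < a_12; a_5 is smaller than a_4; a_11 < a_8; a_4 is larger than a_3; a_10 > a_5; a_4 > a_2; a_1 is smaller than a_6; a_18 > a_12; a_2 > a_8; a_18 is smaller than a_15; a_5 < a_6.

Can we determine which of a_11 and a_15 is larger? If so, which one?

Chaining the given relations: a_11 < a_8 < a_2 < a_3 < a_4 < a_12 < a_18 < a_15.
So a_15 is larger.

a_15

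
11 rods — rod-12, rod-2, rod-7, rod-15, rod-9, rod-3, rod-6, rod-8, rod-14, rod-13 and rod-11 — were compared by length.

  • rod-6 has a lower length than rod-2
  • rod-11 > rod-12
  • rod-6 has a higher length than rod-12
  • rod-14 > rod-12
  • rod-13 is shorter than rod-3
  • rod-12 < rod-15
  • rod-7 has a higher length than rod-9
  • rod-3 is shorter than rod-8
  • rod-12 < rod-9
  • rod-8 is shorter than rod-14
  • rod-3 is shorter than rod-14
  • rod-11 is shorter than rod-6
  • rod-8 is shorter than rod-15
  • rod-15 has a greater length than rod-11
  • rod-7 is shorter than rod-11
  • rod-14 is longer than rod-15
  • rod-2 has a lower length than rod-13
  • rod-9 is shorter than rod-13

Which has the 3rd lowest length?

rod-7

The consecutive relations fix a unique order: rod-12 < rod-9 < rod-7 < rod-11 < rod-6 < rod-2 < rod-13 < rod-3 < rod-8 < rod-15 < rod-14.
The 3rd smallest is rod-7.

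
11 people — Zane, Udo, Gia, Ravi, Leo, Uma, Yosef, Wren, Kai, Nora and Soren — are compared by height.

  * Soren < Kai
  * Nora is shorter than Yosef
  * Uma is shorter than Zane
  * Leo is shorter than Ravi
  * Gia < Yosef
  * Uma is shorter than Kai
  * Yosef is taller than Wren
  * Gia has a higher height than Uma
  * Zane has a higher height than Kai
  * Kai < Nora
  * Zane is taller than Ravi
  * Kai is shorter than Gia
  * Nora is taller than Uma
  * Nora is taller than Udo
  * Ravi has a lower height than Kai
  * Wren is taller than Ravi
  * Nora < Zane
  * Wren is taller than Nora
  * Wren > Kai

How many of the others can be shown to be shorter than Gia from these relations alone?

From Gia the given relations immediately reach Uma, Kai.
From those, Ravi, Soren — 4 in total.
From those, Leo — 5 in total.
Nothing else is reachable below Gia; 5 in all.

5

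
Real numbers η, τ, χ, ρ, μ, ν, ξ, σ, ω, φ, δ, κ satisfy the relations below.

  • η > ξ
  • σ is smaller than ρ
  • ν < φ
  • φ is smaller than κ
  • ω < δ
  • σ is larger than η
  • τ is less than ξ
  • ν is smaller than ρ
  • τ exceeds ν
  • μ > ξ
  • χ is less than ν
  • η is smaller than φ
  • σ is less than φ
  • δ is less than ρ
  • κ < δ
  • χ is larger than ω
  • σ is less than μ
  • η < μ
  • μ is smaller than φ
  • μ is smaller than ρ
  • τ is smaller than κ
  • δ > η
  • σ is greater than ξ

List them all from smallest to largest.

ω < χ < ν < τ < ξ < η < σ < μ < φ < κ < δ < ρ

Nothing is placed below ω, so it is least; from there ω < χ; χ < ν; ν < τ; τ < ξ; ξ < η; η < σ; σ < μ; μ < φ; φ < κ; κ < δ; δ < ρ, each given directly.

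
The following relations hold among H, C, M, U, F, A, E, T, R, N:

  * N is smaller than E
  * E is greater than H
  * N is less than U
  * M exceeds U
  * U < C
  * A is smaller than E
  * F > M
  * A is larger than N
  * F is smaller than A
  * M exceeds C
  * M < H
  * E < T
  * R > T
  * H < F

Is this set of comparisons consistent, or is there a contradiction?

The single ordering N < U < C < M < H < F < A < E < T < R satisfies every listed relation, so no contradiction arises.

consistent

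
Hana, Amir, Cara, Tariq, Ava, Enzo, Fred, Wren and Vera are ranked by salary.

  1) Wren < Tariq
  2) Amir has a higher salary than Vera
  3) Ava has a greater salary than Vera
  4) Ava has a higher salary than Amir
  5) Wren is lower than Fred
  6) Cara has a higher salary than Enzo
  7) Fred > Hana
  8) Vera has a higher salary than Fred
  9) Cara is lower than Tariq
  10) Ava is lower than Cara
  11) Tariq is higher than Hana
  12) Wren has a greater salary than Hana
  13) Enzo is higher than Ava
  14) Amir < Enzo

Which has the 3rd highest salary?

The consecutive relations fix a unique order: Hana < Wren < Fred < Vera < Amir < Ava < Enzo < Cara < Tariq.
The 3rd largest is Enzo.

Enzo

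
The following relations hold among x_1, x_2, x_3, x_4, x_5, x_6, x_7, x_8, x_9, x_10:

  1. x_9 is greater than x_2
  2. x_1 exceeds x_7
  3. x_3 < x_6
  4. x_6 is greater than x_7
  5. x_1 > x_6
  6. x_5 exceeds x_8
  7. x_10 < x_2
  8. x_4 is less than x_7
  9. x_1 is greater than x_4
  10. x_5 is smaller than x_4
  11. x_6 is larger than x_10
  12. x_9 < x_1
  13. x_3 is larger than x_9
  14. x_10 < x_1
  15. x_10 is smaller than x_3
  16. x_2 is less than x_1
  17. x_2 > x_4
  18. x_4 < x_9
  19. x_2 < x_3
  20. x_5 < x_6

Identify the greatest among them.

x_1

Chaining downward from x_1: directly below it, x_10, x_4, x_2, x_9, x_7, x_6; then x_5, x_3; then x_8.
That covers every other element, and nothing is given above x_1, so x_1 is the greatest.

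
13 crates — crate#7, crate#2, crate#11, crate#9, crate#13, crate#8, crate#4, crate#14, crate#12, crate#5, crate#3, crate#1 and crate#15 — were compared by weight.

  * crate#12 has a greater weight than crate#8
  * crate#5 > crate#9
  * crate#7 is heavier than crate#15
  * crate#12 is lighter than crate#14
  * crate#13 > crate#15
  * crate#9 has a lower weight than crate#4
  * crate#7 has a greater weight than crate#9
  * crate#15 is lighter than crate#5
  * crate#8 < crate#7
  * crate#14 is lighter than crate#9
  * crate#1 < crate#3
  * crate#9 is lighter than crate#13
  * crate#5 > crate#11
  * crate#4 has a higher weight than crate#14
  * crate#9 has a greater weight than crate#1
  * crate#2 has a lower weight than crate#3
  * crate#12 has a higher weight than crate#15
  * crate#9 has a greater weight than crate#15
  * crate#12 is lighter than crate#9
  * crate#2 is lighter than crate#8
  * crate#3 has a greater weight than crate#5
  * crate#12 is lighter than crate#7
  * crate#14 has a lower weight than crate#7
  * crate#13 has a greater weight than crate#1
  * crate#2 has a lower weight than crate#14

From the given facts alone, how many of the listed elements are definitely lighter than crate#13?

From crate#13 the given relations immediately reach crate#1, crate#15, crate#9.
From those, crate#12, crate#14 — 5 in total.
From those, crate#2, crate#8 — 7 in total.
Nothing else is reachable below crate#13; 7 in all.

7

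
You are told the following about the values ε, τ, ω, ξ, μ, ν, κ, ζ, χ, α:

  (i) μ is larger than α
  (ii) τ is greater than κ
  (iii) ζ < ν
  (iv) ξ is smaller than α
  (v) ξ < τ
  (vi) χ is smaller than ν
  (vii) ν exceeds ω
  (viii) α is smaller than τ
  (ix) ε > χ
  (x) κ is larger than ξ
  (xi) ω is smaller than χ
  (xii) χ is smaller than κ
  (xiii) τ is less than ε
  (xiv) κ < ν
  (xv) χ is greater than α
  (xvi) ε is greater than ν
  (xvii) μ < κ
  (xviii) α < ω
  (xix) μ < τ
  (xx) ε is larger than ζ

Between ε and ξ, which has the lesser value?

Link the given pairs in sequence: ξ < α; α < ω; ω < χ; χ < κ; κ < τ; τ < ε.
Together: ξ < α < ω < χ < κ < τ < ε.
So ξ < ε; ξ is the smaller of the two.

ξ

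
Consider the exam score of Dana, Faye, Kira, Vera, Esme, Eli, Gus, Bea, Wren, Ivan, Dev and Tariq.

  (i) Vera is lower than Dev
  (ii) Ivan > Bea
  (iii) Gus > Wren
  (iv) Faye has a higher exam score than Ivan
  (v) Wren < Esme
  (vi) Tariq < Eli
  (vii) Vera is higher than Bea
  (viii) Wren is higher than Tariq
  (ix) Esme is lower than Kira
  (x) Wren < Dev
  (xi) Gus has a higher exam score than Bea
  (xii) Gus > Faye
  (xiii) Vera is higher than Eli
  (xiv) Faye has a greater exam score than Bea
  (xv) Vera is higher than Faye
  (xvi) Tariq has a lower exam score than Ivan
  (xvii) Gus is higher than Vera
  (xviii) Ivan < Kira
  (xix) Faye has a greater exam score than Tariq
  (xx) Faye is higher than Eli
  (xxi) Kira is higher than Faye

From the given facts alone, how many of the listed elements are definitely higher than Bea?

6

The elements the relations force above Bea are Ivan, Faye, Kira, Vera, Gus, Dev — no chain reaches any other.
That is 6.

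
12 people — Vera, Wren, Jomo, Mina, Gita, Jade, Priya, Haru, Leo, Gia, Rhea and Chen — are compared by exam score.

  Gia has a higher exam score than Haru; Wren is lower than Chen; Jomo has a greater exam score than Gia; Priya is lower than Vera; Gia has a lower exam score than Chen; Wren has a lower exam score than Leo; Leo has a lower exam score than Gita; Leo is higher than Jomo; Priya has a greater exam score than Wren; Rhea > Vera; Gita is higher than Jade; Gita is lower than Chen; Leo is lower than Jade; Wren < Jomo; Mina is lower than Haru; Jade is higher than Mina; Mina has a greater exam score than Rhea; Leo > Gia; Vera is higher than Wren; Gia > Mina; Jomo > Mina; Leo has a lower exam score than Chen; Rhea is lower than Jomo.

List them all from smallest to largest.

Nothing is placed below Wren, so it is least; from there Wren < Priya; Priya < Vera; Vera < Rhea; Rhea < Mina; Mina < Haru; Haru < Gia; Gia < Jomo; Jomo < Leo; Leo < Jade; Jade < Gita; Gita < Chen, each given directly.

Wren < Priya < Vera < Rhea < Mina < Haru < Gia < Jomo < Leo < Jade < Gita < Chen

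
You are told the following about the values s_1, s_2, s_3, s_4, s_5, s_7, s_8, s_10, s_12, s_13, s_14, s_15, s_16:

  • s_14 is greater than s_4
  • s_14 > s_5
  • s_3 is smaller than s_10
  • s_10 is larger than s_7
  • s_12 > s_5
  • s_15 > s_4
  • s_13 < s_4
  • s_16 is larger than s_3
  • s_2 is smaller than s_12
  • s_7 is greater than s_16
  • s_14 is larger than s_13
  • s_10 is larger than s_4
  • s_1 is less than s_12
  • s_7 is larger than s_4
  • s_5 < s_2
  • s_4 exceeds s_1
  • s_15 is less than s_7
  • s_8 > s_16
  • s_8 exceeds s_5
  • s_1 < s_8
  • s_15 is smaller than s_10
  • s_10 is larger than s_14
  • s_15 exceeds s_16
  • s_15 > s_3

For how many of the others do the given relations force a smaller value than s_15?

5

The elements the relations force below s_15 are s_13, s_1, s_4, s_3, s_16 — no chain reaches any other.
That is 5.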